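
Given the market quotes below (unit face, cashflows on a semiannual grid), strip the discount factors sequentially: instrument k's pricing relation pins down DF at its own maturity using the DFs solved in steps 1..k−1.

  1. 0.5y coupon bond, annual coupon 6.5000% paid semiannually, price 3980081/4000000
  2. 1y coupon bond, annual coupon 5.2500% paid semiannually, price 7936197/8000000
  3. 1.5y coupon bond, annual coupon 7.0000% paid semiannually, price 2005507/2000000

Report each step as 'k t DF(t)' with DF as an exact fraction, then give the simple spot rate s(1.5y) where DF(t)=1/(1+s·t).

1 1/2 9637/10000
2 1 471/500
3 3/2 2261/2500
s(1.5y) = (1/(2261/2500) − 1)/(3/2) = 478/6783 ≈ 7.0470%

step 1 [0.5y] bond c/2=13/400: DF=(3980081/4000000 − 13/400·(0))/(1+13/400) = 9637/10000 ≈ 0.963700
step 2 [1y] bond c/2=21/800: DF=(7936197/8000000 − 21/800·(0.963700))/(1+21/800) = 471/500 ≈ 0.942000
step 3 [1.5y] bond c/2=7/200: DF=(2005507/2000000 − 7/200·(0.963700+0.942000))/(1+7/200) = 2261/2500 ≈ 0.904400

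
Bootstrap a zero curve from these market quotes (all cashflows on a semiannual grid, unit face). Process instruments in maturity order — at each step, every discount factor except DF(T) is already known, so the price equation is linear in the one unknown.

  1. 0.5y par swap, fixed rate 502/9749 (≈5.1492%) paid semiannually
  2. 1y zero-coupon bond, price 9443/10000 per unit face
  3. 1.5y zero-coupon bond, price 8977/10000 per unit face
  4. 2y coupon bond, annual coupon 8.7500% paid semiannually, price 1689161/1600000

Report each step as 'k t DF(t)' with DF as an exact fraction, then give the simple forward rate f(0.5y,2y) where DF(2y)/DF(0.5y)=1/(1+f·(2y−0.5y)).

1 1/2 9749/10000
2 1 9443/10000
3 3/2 8977/10000
4 2 4467/5000
f(0.5y,2y) = ((9749/10000)/(4467/5000) − 1)/(3/2) = 815/13401 ≈ 6.0816%

step 1 [0.5y] swap r/2=251/9749: DF=(1 − 251/9749·(0))/(1+251/9749) = 9749/10000 ≈ 0.974900
step 2 [1y] zero: DF = P = 9443/10000 ≈ 0.944300
step 3 [1.5y] zero: DF = P = 8977/10000 ≈ 0.897700
step 4 [2y] bond c/2=7/160: DF=(1689161/1600000 − 7/160·(0.974900+0.944300+0.897700))/(1+7/160) = 4467/5000 ≈ 0.893400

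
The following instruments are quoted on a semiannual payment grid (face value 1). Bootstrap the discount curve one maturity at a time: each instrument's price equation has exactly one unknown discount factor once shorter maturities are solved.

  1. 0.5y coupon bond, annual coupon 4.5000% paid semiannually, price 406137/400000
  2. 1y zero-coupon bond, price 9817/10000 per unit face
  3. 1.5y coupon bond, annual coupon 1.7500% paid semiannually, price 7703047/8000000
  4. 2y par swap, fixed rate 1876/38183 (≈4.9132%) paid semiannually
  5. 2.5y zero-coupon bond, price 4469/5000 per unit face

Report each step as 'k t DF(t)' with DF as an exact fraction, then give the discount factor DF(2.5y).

step 1 [0.5y] bond c/2=9/400: DF=(406137/400000 − 9/400·(0))/(1+9/400) = 993/1000 ≈ 0.993000
step 2 [1y] zero: DF = P = 9817/10000 ≈ 0.981700
step 3 [1.5y] bond c/2=7/800: DF=(7703047/8000000 − 7/800·(0.993000+0.981700))/(1+7/800) = 4687/5000 ≈ 0.937400
step 4 [2y] swap r/2=938/38183: DF=(1 − 938/38183·(0.993000+0.981700+0.937400))/(1+938/38183) = 4531/5000 ≈ 0.906200
step 5 [2.5y] zero: DF = P = 4469/5000 ≈ 0.893800

1 1/2 993/1000
2 1 9817/10000
3 3/2 4687/5000
4 2 4531/5000
5 5/2 4469/5000
DF(2.5y) = 4469/5000 ≈ 0.893800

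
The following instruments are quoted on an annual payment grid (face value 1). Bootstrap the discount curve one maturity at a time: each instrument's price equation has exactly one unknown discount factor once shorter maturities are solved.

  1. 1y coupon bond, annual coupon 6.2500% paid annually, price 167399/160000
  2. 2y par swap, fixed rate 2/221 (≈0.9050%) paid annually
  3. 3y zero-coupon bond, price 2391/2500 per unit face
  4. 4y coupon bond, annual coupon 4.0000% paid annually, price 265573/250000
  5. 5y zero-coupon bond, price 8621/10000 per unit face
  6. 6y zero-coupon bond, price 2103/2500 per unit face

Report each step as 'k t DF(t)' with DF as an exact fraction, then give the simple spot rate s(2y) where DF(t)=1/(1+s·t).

1 1 9847/10000
2 2 4911/5000
3 3 2391/2500
4 4 909/1000
5 5 8621/10000
6 6 2103/2500
s(2y) = (1/(4911/5000) − 1)/(2) = 89/9822 ≈ 0.9061%

step 1 [1y] bond c/1=1/16: DF=(167399/160000 − 1/16·(0))/(1+1/16) = 9847/10000 ≈ 0.984700
step 2 [2y] swap r/1=2/221: DF=(1 − 2/221·(0.984700))/(1+2/221) = 4911/5000 ≈ 0.982200
step 3 [3y] zero: DF = P = 2391/2500 ≈ 0.956400
step 4 [4y] bond c/1=1/25: DF=(265573/250000 − 1/25·(0.984700+0.982200+0.956400))/(1+1/25) = 909/1000 ≈ 0.909000
step 5 [5y] zero: DF = P = 8621/10000 ≈ 0.862100
step 6 [6y] zero: DF = P = 2103/2500 ≈ 0.841200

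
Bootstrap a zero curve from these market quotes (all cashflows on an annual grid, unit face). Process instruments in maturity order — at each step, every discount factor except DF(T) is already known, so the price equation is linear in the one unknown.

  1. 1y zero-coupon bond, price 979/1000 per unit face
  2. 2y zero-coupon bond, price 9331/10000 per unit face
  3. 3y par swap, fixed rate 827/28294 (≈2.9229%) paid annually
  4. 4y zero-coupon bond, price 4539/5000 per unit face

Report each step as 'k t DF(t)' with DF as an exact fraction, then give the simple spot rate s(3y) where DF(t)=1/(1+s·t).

1 1 979/1000
2 2 9331/10000
3 3 9173/10000
4 4 4539/5000
s(3y) = (1/(9173/10000) − 1)/(3) = 827/27519 ≈ 3.0052%

step 1 [1y] zero: DF = P = 979/1000 ≈ 0.979000
step 2 [2y] zero: DF = P = 9331/10000 ≈ 0.933100
step 3 [3y] swap r/1=827/28294: DF=(1 − 827/28294·(0.979000+0.933100))/(1+827/28294) = 9173/10000 ≈ 0.917300
step 4 [4y] zero: DF = P = 4539/5000 ≈ 0.907800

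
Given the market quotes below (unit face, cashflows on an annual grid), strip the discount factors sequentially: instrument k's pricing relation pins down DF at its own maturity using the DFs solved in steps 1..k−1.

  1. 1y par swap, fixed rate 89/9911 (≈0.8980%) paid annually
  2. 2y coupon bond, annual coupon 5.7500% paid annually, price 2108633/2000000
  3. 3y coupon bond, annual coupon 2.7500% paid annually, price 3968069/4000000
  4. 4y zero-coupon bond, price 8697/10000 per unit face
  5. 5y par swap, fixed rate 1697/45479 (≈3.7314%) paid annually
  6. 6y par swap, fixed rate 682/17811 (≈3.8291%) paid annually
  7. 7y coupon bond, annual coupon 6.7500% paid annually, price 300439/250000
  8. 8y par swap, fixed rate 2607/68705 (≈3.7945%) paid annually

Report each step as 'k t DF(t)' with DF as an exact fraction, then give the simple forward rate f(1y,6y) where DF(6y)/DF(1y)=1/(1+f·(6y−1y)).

1 1 9911/10000
2 2 9431/10000
3 3 9137/10000
4 4 8697/10000
5 5 8303/10000
6 6 3977/5000
7 7 7879/10000
8 8 7393/10000
f(1y,6y) = ((9911/10000)/(3977/5000) − 1)/(5) = 1957/39770 ≈ 4.9208%

step 1 [1y] swap r/1=89/9911: DF=(1 − 89/9911·(0))/(1+89/9911) = 9911/10000 ≈ 0.991100
step 2 [2y] bond c/1=23/400: DF=(2108633/2000000 − 23/400·(0.991100))/(1+23/400) = 9431/10000 ≈ 0.943100
step 3 [3y] bond c/1=11/400: DF=(3968069/4000000 − 11/400·(0.991100+0.943100))/(1+11/400) = 9137/10000 ≈ 0.913700
step 4 [4y] zero: DF = P = 8697/10000 ≈ 0.869700
step 5 [5y] swap r/1=1697/45479: DF=(1 − 1697/45479·(0.991100+0.943100+0.913700+0.869700))/(1+1697/45479) = 8303/10000 ≈ 0.830300
step 6 [6y] swap r/1=682/17811: DF=(1 − 682/17811·(0.991100+0.943100+0.913700+0.869700+0.830300))/(1+682/17811) = 3977/5000 ≈ 0.795400
step 7 [7y] bond c/1=27/400: DF=(300439/250000 − 27/400·(0.991100+0.943100+0.913700+0.869700+0.830300+0.795400))/(1+27/400) = 7879/10000 ≈ 0.787900
step 8 [8y] swap r/1=2607/68705: DF=(1 − 2607/68705·(0.991100+0.943100+0.913700+0.869700+0.830300+0.795400+0.787900))/(1+2607/68705) = 7393/10000 ≈ 0.739300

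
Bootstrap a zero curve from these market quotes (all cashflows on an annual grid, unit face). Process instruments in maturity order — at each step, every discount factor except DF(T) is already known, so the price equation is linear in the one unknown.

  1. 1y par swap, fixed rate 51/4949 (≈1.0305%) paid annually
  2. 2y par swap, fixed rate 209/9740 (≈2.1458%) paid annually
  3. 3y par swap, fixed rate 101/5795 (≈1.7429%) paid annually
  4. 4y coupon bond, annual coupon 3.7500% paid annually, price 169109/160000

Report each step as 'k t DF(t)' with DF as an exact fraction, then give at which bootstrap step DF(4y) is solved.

1 1 4949/5000
2 2 4791/5000
3 3 1899/2000
4 4 457/500
DF(4y) is solved at step 4

step 1 [1y] swap r/1=51/4949: DF=(1 − 51/4949·(0))/(1+51/4949) = 4949/5000 ≈ 0.989800
step 2 [2y] swap r/1=209/9740: DF=(1 − 209/9740·(0.989800))/(1+209/9740) = 4791/5000 ≈ 0.958200
step 3 [3y] swap r/1=101/5795: DF=(1 − 101/5795·(0.989800+0.958200))/(1+101/5795) = 1899/2000 ≈ 0.949500
step 4 [4y] bond c/1=3/80: DF=(169109/160000 − 3/80·(0.989800+0.958200+0.949500))/(1+3/80) = 457/500 ≈ 0.914000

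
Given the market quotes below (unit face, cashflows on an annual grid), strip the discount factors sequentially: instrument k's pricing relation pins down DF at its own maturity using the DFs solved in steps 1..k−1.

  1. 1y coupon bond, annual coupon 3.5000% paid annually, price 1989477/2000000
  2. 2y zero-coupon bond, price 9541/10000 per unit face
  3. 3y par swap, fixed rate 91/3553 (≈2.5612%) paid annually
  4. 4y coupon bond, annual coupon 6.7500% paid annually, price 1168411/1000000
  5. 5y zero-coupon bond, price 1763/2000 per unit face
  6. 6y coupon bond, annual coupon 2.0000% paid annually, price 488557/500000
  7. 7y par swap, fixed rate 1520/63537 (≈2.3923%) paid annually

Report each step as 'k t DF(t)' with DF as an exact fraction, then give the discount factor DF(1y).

1 1 9611/10000
2 2 9541/10000
3 3 1159/1250
4 4 2287/2500
5 5 1763/2000
6 6 867/1000
7 7 106/125
DF(1y) = 9611/10000 ≈ 0.961100

step 1 [1y] bond c/1=7/200: DF=(1989477/2000000 − 7/200·(0))/(1+7/200) = 9611/10000 ≈ 0.961100
step 2 [2y] zero: DF = P = 9541/10000 ≈ 0.954100
step 3 [3y] swap r/1=91/3553: DF=(1 − 91/3553·(0.961100+0.954100))/(1+91/3553) = 1159/1250 ≈ 0.927200
step 4 [4y] bond c/1=27/400: DF=(1168411/1000000 − 27/400·(0.961100+0.954100+0.927200))/(1+27/400) = 2287/2500 ≈ 0.914800
step 5 [5y] zero: DF = P = 1763/2000 ≈ 0.881500
step 6 [6y] bond c/1=1/50: DF=(488557/500000 − 1/50·(0.961100+0.954100+0.927200+0.914800+0.881500))/(1+1/50) = 867/1000 ≈ 0.867000
step 7 [7y] swap r/1=1520/63537: DF=(1 − 1520/63537·(0.961100+0.954100+0.927200+0.914800+0.881500+0.867000))/(1+1520/63537) = 106/125 ≈ 0.848000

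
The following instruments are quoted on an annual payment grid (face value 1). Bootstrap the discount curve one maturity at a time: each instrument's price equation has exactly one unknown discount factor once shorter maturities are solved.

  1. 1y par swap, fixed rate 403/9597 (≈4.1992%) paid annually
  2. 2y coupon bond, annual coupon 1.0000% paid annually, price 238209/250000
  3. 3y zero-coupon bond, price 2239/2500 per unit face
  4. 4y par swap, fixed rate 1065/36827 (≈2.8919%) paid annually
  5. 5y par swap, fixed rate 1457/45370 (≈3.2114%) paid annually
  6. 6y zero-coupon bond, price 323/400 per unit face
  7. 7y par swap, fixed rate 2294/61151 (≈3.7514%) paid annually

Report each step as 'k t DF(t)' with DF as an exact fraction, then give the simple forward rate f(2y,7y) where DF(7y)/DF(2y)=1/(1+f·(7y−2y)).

step 1 [1y] swap r/1=403/9597: DF=(1 − 403/9597·(0))/(1+403/9597) = 9597/10000 ≈ 0.959700
step 2 [2y] bond c/1=1/100: DF=(238209/250000 − 1/100·(0.959700))/(1+1/100) = 9339/10000 ≈ 0.933900
step 3 [3y] zero: DF = P = 2239/2500 ≈ 0.895600
step 4 [4y] swap r/1=1065/36827: DF=(1 − 1065/36827·(0.959700+0.933900+0.895600))/(1+1065/36827) = 1787/2000 ≈ 0.893500
step 5 [5y] swap r/1=1457/45370: DF=(1 − 1457/45370·(0.959700+0.933900+0.895600+0.893500))/(1+1457/45370) = 8543/10000 ≈ 0.854300
step 6 [6y] zero: DF = P = 323/400 ≈ 0.807500
step 7 [7y] swap r/1=2294/61151: DF=(1 − 2294/61151·(0.959700+0.933900+0.895600+0.893500+0.854300+0.807500))/(1+2294/61151) = 3853/5000 ≈ 0.770600

1 1 9597/10000
2 2 9339/10000
3 3 2239/2500
4 4 1787/2000
5 5 8543/10000
6 6 323/400
7 7 3853/5000
f(2y,7y) = ((9339/10000)/(3853/5000) − 1)/(5) = 1633/38530 ≈ 4.2383%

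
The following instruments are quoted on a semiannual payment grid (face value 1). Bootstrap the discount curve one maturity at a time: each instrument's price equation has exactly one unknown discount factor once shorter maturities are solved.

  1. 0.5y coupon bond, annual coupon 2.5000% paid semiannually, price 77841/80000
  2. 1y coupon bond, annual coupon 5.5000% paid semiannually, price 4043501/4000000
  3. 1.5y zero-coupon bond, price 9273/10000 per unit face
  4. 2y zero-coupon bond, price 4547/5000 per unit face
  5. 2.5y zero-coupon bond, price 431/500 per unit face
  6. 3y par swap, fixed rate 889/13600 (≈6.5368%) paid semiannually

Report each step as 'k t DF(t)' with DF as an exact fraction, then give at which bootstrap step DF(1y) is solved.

1 1/2 961/1000
2 1 9581/10000
3 3/2 9273/10000
4 2 4547/5000
5 5/2 431/500
6 3 4111/5000
DF(1y) is solved at step 2

step 1 [0.5y] bond c/2=1/80: DF=(77841/80000 − 1/80·(0))/(1+1/80) = 961/1000 ≈ 0.961000
step 2 [1y] bond c/2=11/400: DF=(4043501/4000000 − 11/400·(0.961000))/(1+11/400) = 9581/10000 ≈ 0.958100
step 3 [1.5y] zero: DF = P = 9273/10000 ≈ 0.927300
step 4 [2y] zero: DF = P = 4547/5000 ≈ 0.909400
step 5 [2.5y] zero: DF = P = 431/500 ≈ 0.862000
step 6 [3y] swap r/2=889/27200: DF=(1 − 889/27200·(0.961000+0.958100+0.927300+0.909400+0.862000))/(1+889/27200) = 4111/5000 ≈ 0.822200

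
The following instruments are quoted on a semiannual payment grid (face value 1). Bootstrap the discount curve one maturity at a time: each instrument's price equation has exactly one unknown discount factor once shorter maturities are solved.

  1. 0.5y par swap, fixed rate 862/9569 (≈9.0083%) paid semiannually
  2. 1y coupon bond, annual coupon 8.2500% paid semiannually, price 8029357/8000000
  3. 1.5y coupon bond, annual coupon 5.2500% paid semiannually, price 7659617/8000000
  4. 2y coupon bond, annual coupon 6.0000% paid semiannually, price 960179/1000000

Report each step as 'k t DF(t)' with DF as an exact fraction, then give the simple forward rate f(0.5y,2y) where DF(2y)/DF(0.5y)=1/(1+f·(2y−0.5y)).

step 1 [0.5y] swap r/2=431/9569: DF=(1 − 431/9569·(0))/(1+431/9569) = 9569/10000 ≈ 0.956900
step 2 [1y] bond c/2=33/800: DF=(8029357/8000000 − 33/800·(0.956900))/(1+33/800) = 463/500 ≈ 0.926000
step 3 [1.5y] bond c/2=21/800: DF=(7659617/8000000 − 21/800·(0.956900+0.926000))/(1+21/800) = 553/625 ≈ 0.884800
step 4 [2y] bond c/2=3/100: DF=(960179/1000000 − 3/100·(0.956900+0.926000+0.884800))/(1+3/100) = 2129/2500 ≈ 0.851600

1 1/2 9569/10000
2 1 463/500
3 3/2 553/625
4 2 2129/2500
f(0.5y,2y) = ((9569/10000)/(2129/2500) − 1)/(3/2) = 351/4258 ≈ 8.2433%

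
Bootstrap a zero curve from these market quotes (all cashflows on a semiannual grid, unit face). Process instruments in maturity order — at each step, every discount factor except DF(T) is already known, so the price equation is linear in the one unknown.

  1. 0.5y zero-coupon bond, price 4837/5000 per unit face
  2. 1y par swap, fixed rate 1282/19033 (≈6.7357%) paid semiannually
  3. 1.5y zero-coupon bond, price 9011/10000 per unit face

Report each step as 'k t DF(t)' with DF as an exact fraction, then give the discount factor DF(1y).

1 1/2 4837/5000
2 1 9359/10000
3 3/2 9011/10000
DF(1y) = 9359/10000 ≈ 0.935900

step 1 [0.5y] zero: DF = P = 4837/5000 ≈ 0.967400
step 2 [1y] swap r/2=641/19033: DF=(1 − 641/19033·(0.967400))/(1+641/19033) = 9359/10000 ≈ 0.935900
step 3 [1.5y] zero: DF = P = 9011/10000 ≈ 0.901100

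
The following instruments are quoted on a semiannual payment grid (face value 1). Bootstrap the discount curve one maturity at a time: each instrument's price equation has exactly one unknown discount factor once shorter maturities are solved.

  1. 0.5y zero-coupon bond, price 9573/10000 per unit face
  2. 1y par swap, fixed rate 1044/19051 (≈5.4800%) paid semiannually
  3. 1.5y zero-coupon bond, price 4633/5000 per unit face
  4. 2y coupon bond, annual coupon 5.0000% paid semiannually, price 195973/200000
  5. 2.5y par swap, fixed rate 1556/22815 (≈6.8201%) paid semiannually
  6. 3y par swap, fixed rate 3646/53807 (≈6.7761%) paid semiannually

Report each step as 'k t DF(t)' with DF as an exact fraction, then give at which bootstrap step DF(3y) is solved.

step 1 [0.5y] zero: DF = P = 9573/10000 ≈ 0.957300
step 2 [1y] swap r/2=522/19051: DF=(1 − 522/19051·(0.957300))/(1+522/19051) = 4739/5000 ≈ 0.947800
step 3 [1.5y] zero: DF = P = 4633/5000 ≈ 0.926600
step 4 [2y] bond c/2=1/40: DF=(195973/200000 − 1/40·(0.957300+0.947800+0.926600))/(1+1/40) = 8869/10000 ≈ 0.886900
step 5 [2.5y] swap r/2=778/22815: DF=(1 − 778/22815·(0.957300+0.947800+0.926600+0.886900))/(1+778/22815) = 2111/2500 ≈ 0.844400
step 6 [3y] swap r/2=1823/53807: DF=(1 − 1823/53807·(0.957300+0.947800+0.926600+0.886900+0.844400))/(1+1823/53807) = 8177/10000 ≈ 0.817700

1 1/2 9573/10000
2 1 4739/5000
3 3/2 4633/5000
4 2 8869/10000
5 5/2 2111/2500
6 3 8177/10000
DF(3y) is solved at step 6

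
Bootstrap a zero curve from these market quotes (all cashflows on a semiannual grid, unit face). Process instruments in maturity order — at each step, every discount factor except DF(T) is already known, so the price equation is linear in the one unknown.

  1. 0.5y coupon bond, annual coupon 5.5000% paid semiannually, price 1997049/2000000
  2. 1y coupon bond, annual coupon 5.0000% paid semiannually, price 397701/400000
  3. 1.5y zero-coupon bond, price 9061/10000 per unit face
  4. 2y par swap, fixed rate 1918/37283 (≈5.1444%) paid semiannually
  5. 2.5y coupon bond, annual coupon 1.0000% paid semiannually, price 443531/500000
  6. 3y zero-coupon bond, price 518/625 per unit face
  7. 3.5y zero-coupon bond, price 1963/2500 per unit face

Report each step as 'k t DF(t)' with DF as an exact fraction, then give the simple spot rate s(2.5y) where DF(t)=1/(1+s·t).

1 1/2 4859/5000
2 1 9463/10000
3 3/2 9061/10000
4 2 9041/10000
5 5/2 8641/10000
6 3 518/625
7 7/2 1963/2500
s(2.5y) = (1/(8641/10000) − 1)/(5/2) = 2718/43205 ≈ 6.2909%

step 1 [0.5y] bond c/2=11/400: DF=(1997049/2000000 − 11/400·(0))/(1+11/400) = 4859/5000 ≈ 0.971800
step 2 [1y] bond c/2=1/40: DF=(397701/400000 − 1/40·(0.971800))/(1+1/40) = 9463/10000 ≈ 0.946300
step 3 [1.5y] zero: DF = P = 9061/10000 ≈ 0.906100
step 4 [2y] swap r/2=959/37283: DF=(1 − 959/37283·(0.971800+0.946300+0.906100))/(1+959/37283) = 9041/10000 ≈ 0.904100
step 5 [2.5y] bond c/2=1/200: DF=(443531/500000 − 1/200·(0.971800+0.946300+0.906100+0.904100))/(1+1/200) = 8641/10000 ≈ 0.864100
step 6 [3y] zero: DF = P = 518/625 ≈ 0.828800
step 7 [3.5y] zero: DF = P = 1963/2500 ≈ 0.785200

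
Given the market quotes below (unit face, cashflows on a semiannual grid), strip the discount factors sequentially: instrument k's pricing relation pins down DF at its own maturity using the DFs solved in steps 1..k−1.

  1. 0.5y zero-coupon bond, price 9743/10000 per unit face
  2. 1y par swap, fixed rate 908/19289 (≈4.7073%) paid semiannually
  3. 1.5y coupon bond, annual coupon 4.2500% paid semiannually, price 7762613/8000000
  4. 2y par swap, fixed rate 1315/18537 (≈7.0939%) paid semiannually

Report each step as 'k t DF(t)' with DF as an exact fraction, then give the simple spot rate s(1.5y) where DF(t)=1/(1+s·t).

step 1 [0.5y] zero: DF = P = 9743/10000 ≈ 0.974300
step 2 [1y] swap r/2=454/19289: DF=(1 − 454/19289·(0.974300))/(1+454/19289) = 4773/5000 ≈ 0.954600
step 3 [1.5y] bond c/2=17/800: DF=(7762613/8000000 − 17/800·(0.974300+0.954600))/(1+17/800) = 91/100 ≈ 0.910000
step 4 [2y] swap r/2=1315/37074: DF=(1 − 1315/37074·(0.974300+0.954600+0.910000))/(1+1315/37074) = 1737/2000 ≈ 0.868500

1 1/2 9743/10000
2 1 4773/5000
3 3/2 91/100
4 2 1737/2000
s(1.5y) = (1/(91/100) − 1)/(3/2) = 6/91 ≈ 6.5934%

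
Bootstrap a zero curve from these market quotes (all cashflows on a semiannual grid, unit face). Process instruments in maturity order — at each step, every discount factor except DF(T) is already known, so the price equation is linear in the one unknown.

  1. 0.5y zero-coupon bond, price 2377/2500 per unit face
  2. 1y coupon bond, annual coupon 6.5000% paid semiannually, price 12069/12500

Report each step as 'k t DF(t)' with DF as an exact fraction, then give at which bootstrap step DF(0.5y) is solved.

step 1 [0.5y] zero: DF = P = 2377/2500 ≈ 0.950800
step 2 [1y] bond c/2=13/400: DF=(12069/12500 − 13/400·(0.950800))/(1+13/400) = 2263/2500 ≈ 0.905200

1 1/2 2377/2500
2 1 2263/2500
DF(0.5y) is solved at step 1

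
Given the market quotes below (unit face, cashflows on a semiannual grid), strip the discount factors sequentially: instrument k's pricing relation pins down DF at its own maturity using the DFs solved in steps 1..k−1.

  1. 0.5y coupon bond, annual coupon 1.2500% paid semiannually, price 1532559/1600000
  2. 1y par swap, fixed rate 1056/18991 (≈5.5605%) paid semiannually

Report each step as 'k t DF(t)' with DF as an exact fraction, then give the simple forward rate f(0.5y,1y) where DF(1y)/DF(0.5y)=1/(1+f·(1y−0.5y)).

1 1/2 9519/10000
2 1 592/625
f(0.5y,1y) = ((9519/10000)/(592/625) − 1)/(1/2) = 47/4736 ≈ 0.9924%

step 1 [0.5y] bond c/2=1/160: DF=(1532559/1600000 − 1/160·(0))/(1+1/160) = 9519/10000 ≈ 0.951900
step 2 [1y] swap r/2=528/18991: DF=(1 − 528/18991·(0.951900))/(1+528/18991) = 592/625 ≈ 0.947200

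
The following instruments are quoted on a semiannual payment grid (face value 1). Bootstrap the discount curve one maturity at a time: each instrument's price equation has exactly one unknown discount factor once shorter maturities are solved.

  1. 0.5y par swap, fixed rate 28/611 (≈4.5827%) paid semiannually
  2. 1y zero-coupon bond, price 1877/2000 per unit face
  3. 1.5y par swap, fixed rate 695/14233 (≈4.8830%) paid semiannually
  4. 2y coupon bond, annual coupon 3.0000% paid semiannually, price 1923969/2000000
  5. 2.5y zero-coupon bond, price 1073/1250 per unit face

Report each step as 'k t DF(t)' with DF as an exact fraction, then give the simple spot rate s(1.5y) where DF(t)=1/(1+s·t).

step 1 [0.5y] swap r/2=14/611: DF=(1 − 14/611·(0))/(1+14/611) = 611/625 ≈ 0.977600
step 2 [1y] zero: DF = P = 1877/2000 ≈ 0.938500
step 3 [1.5y] swap r/2=695/28466: DF=(1 − 695/28466·(0.977600+0.938500))/(1+695/28466) = 1861/2000 ≈ 0.930500
step 4 [2y] bond c/2=3/200: DF=(1923969/2000000 − 3/200·(0.977600+0.938500+0.930500))/(1+3/200) = 9057/10000 ≈ 0.905700
step 5 [2.5y] zero: DF = P = 1073/1250 ≈ 0.858400

1 1/2 611/625
2 1 1877/2000
3 3/2 1861/2000
4 2 9057/10000
5 5/2 1073/1250
s(1.5y) = (1/(1861/2000) − 1)/(3/2) = 278/5583 ≈ 4.9794%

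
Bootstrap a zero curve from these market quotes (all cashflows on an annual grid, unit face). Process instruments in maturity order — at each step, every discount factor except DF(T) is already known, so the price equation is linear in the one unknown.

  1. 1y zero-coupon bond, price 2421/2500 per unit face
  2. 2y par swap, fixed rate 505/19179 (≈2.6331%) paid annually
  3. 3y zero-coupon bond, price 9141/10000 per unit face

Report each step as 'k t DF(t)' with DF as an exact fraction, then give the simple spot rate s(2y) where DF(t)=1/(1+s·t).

step 1 [1y] zero: DF = P = 2421/2500 ≈ 0.968400
step 2 [2y] swap r/1=505/19179: DF=(1 − 505/19179·(0.968400))/(1+505/19179) = 1899/2000 ≈ 0.949500
step 3 [3y] zero: DF = P = 9141/10000 ≈ 0.914100

1 1 2421/2500
2 2 1899/2000
3 3 9141/10000
s(2y) = (1/(1899/2000) − 1)/(2) = 101/3798 ≈ 2.6593%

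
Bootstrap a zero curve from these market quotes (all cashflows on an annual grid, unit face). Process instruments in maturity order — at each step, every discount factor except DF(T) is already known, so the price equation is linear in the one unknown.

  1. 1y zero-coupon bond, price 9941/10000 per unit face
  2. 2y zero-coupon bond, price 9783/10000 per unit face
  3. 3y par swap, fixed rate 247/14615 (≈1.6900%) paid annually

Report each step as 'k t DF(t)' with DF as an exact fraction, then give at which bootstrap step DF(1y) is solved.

step 1 [1y] zero: DF = P = 9941/10000 ≈ 0.994100
step 2 [2y] zero: DF = P = 9783/10000 ≈ 0.978300
step 3 [3y] swap r/1=247/14615: DF=(1 − 247/14615·(0.994100+0.978300))/(1+247/14615) = 4753/5000 ≈ 0.950600

1 1 9941/10000
2 2 9783/10000
3 3 4753/5000
DF(1y) is solved at step 1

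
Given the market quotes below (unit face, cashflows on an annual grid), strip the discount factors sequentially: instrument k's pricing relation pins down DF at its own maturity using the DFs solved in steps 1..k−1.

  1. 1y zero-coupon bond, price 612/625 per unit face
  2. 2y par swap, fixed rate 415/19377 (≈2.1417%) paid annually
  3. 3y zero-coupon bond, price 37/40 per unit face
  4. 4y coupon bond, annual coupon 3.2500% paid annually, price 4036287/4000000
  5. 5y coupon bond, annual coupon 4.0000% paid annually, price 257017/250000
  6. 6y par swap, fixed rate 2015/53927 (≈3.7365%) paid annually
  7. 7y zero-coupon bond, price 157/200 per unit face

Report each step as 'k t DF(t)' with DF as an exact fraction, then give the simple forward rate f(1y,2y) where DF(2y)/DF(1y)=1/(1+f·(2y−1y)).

step 1 [1y] zero: DF = P = 612/625 ≈ 0.979200
step 2 [2y] swap r/1=415/19377: DF=(1 − 415/19377·(0.979200))/(1+415/19377) = 1917/2000 ≈ 0.958500
step 3 [3y] zero: DF = P = 37/40 ≈ 0.925000
step 4 [4y] bond c/1=13/400: DF=(4036287/4000000 − 13/400·(0.979200+0.958500+0.925000))/(1+13/400) = 1109/1250 ≈ 0.887200
step 5 [5y] bond c/1=1/25: DF=(257017/250000 − 1/25·(0.979200+0.958500+0.925000+0.887200))/(1+1/25) = 8443/10000 ≈ 0.844300
step 6 [6y] swap r/1=2015/53927: DF=(1 − 2015/53927·(0.979200+0.958500+0.925000+0.887200+0.844300))/(1+2015/53927) = 1597/2000 ≈ 0.798500
step 7 [7y] zero: DF = P = 157/200 ≈ 0.785000

1 1 612/625
2 2 1917/2000
3 3 37/40
4 4 1109/1250
5 5 8443/10000
6 6 1597/2000
7 7 157/200
f(1y,2y) = ((612/625)/(1917/2000) − 1)/(1) = 23/1065 ≈ 2.1596%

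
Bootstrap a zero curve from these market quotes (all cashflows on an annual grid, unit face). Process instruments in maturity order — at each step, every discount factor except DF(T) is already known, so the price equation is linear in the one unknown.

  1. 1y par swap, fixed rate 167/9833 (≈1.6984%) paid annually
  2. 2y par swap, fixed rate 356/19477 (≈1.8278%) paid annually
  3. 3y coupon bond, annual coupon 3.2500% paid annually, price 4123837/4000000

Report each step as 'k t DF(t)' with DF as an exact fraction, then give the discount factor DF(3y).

1 1 9833/10000
2 2 2411/2500
3 3 2343/2500
DF(3y) = 2343/2500 ≈ 0.937200

step 1 [1y] swap r/1=167/9833: DF=(1 − 167/9833·(0))/(1+167/9833) = 9833/10000 ≈ 0.983300
step 2 [2y] swap r/1=356/19477: DF=(1 − 356/19477·(0.983300))/(1+356/19477) = 2411/2500 ≈ 0.964400
step 3 [3y] bond c/1=13/400: DF=(4123837/4000000 − 13/400·(0.983300+0.964400))/(1+13/400) = 2343/2500 ≈ 0.937200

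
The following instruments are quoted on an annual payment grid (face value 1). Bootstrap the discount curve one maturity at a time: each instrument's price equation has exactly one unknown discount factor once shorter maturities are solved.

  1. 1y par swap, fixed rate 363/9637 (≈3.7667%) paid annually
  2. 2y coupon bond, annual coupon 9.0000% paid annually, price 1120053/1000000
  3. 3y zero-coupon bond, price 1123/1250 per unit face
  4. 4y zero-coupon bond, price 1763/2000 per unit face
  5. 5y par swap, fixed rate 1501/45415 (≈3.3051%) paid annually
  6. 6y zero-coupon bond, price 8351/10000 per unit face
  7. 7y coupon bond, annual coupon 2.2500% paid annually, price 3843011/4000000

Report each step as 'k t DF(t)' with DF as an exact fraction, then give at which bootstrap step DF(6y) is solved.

step 1 [1y] swap r/1=363/9637: DF=(1 − 363/9637·(0))/(1+363/9637) = 9637/10000 ≈ 0.963700
step 2 [2y] bond c/1=9/100: DF=(1120053/1000000 − 9/100·(0.963700))/(1+9/100) = 237/250 ≈ 0.948000
step 3 [3y] zero: DF = P = 1123/1250 ≈ 0.898400
step 4 [4y] zero: DF = P = 1763/2000 ≈ 0.881500
step 5 [5y] swap r/1=1501/45415: DF=(1 − 1501/45415·(0.963700+0.948000+0.898400+0.881500))/(1+1501/45415) = 8499/10000 ≈ 0.849900
step 6 [6y] zero: DF = P = 8351/10000 ≈ 0.835100
step 7 [7y] bond c/1=9/400: DF=(3843011/4000000 − 9/400·(0.963700+0.948000+0.898400+0.881500+0.849900+0.835100))/(1+9/400) = 8213/10000 ≈ 0.821300

1 1 9637/10000
2 2 237/250
3 3 1123/1250
4 4 1763/2000
5 5 8499/10000
6 6 8351/10000
7 7 8213/10000
DF(6y) is solved at step 6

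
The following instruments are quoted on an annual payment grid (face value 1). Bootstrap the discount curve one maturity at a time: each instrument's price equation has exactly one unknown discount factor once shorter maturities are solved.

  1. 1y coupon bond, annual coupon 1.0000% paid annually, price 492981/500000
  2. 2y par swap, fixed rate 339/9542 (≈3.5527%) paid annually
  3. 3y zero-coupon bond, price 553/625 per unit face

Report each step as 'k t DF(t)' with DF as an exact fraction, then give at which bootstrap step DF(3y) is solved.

1 1 4881/5000
2 2 4661/5000
3 3 553/625
DF(3y) is solved at step 3

step 1 [1y] bond c/1=1/100: DF=(492981/500000 − 1/100·(0))/(1+1/100) = 4881/5000 ≈ 0.976200
step 2 [2y] swap r/1=339/9542: DF=(1 − 339/9542·(0.976200))/(1+339/9542) = 4661/5000 ≈ 0.932200
step 3 [3y] zero: DF = P = 553/625 ≈ 0.884800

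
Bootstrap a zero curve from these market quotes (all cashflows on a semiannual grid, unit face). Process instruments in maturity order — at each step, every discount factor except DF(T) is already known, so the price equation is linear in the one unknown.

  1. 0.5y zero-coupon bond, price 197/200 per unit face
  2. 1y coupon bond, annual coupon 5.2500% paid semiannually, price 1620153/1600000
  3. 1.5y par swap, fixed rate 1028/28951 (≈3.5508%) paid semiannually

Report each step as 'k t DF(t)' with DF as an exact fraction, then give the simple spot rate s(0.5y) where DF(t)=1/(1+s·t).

1 1/2 197/200
2 1 1923/2000
3 3/2 4743/5000
s(0.5y) = (1/(197/200) − 1)/(1/2) = 6/197 ≈ 3.0457%

step 1 [0.5y] zero: DF = P = 197/200 ≈ 0.985000
step 2 [1y] bond c/2=21/800: DF=(1620153/1600000 − 21/800·(0.985000))/(1+21/800) = 1923/2000 ≈ 0.961500
step 3 [1.5y] swap r/2=514/28951: DF=(1 − 514/28951·(0.985000+0.961500))/(1+514/28951) = 4743/5000 ≈ 0.948600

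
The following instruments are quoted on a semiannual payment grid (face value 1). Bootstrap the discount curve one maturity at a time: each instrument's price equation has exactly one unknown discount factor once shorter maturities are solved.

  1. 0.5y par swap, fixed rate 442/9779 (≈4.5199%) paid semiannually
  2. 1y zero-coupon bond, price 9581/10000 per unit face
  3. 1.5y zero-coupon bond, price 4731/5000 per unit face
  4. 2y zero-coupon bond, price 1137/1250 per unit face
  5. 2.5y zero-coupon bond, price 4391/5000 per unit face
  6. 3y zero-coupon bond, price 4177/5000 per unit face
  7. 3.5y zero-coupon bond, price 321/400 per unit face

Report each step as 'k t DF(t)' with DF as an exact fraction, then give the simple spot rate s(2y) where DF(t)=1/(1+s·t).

1 1/2 9779/10000
2 1 9581/10000
3 3/2 4731/5000
4 2 1137/1250
5 5/2 4391/5000
6 3 4177/5000
7 7/2 321/400
s(2y) = (1/(1137/1250) − 1)/(2) = 113/2274 ≈ 4.9692%

step 1 [0.5y] swap r/2=221/9779: DF=(1 − 221/9779·(0))/(1+221/9779) = 9779/10000 ≈ 0.977900
step 2 [1y] zero: DF = P = 9581/10000 ≈ 0.958100
step 3 [1.5y] zero: DF = P = 4731/5000 ≈ 0.946200
step 4 [2y] zero: DF = P = 1137/1250 ≈ 0.909600
step 5 [2.5y] zero: DF = P = 4391/5000 ≈ 0.878200
step 6 [3y] zero: DF = P = 4177/5000 ≈ 0.835400
step 7 [3.5y] zero: DF = P = 321/400 ≈ 0.802500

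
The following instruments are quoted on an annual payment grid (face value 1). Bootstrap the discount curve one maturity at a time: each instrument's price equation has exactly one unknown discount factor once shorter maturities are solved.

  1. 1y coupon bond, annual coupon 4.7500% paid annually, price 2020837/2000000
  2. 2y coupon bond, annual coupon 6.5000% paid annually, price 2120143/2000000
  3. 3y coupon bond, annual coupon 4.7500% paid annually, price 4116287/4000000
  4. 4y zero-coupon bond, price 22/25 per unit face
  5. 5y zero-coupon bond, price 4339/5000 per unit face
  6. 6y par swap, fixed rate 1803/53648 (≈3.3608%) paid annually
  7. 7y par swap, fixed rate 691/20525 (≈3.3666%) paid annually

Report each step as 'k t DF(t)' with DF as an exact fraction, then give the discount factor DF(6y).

1 1 4823/5000
2 2 1873/2000
3 3 4481/5000
4 4 22/25
5 5 4339/5000
6 6 8197/10000
7 7 7927/10000
DF(6y) = 8197/10000 ≈ 0.819700

step 1 [1y] bond c/1=19/400: DF=(2020837/2000000 − 19/400·(0))/(1+19/400) = 4823/5000 ≈ 0.964600
step 2 [2y] bond c/1=13/200: DF=(2120143/2000000 − 13/200·(0.964600))/(1+13/200) = 1873/2000 ≈ 0.936500
step 3 [3y] bond c/1=19/400: DF=(4116287/4000000 − 19/400·(0.964600+0.936500))/(1+19/400) = 4481/5000 ≈ 0.896200
step 4 [4y] zero: DF = P = 22/25 ≈ 0.880000
step 5 [5y] zero: DF = P = 4339/5000 ≈ 0.867800
step 6 [6y] swap r/1=1803/53648: DF=(1 − 1803/53648·(0.964600+0.936500+0.896200+0.880000+0.867800))/(1+1803/53648) = 8197/10000 ≈ 0.819700
step 7 [7y] swap r/1=691/20525: DF=(1 − 691/20525·(0.964600+0.936500+0.896200+0.880000+0.867800+0.819700))/(1+691/20525) = 7927/10000 ≈ 0.792700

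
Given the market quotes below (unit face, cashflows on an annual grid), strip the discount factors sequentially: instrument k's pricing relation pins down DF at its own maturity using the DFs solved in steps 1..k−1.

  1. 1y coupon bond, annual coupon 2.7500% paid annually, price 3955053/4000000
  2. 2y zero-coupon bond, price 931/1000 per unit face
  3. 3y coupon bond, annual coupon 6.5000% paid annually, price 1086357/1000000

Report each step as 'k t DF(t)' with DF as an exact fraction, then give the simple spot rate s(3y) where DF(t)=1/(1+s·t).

1 1 9623/10000
2 2 931/1000
3 3 1809/2000
s(3y) = (1/(1809/2000) − 1)/(3) = 191/5427 ≈ 3.5194%

step 1 [1y] bond c/1=11/400: DF=(3955053/4000000 − 11/400·(0))/(1+11/400) = 9623/10000 ≈ 0.962300
step 2 [2y] zero: DF = P = 931/1000 ≈ 0.931000
step 3 [3y] bond c/1=13/200: DF=(1086357/1000000 − 13/200·(0.962300+0.931000))/(1+13/200) = 1809/2000 ≈ 0.904500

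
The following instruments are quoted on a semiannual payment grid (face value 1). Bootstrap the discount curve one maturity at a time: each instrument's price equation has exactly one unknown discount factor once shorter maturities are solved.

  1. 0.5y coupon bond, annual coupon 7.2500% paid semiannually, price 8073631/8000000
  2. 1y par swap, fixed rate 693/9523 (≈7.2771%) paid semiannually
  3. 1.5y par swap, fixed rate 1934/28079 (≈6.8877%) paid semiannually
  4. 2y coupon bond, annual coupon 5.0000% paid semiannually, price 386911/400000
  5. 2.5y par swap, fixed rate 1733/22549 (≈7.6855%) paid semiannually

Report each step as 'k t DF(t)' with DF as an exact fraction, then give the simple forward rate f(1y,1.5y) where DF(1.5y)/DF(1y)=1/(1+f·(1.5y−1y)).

1 1/2 9739/10000
2 1 9307/10000
3 3/2 9033/10000
4 2 547/625
5 5/2 8267/10000
f(1y,1.5y) = ((9307/10000)/(9033/10000) − 1)/(1/2) = 548/9033 ≈ 6.0666%

step 1 [0.5y] bond c/2=29/800: DF=(8073631/8000000 − 29/800·(0))/(1+29/800) = 9739/10000 ≈ 0.973900
step 2 [1y] swap r/2=693/19046: DF=(1 − 693/19046·(0.973900))/(1+693/19046) = 9307/10000 ≈ 0.930700
step 3 [1.5y] swap r/2=967/28079: DF=(1 − 967/28079·(0.973900+0.930700))/(1+967/28079) = 9033/10000 ≈ 0.903300
step 4 [2y] bond c/2=1/40: DF=(386911/400000 − 1/40·(0.973900+0.930700+0.903300))/(1+1/40) = 547/625 ≈ 0.875200
step 5 [2.5y] swap r/2=1733/45098: DF=(1 − 1733/45098·(0.973900+0.930700+0.903300+0.875200))/(1+1733/45098) = 8267/10000 ≈ 0.826700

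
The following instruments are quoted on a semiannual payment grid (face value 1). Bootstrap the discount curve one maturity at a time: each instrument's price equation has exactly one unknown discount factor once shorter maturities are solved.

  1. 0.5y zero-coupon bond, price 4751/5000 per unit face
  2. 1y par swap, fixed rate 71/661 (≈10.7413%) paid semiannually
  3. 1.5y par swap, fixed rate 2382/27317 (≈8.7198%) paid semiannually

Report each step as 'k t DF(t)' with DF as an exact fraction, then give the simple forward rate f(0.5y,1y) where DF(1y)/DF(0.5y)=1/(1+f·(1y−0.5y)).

1 1/2 4751/5000
2 1 4503/5000
3 3/2 8809/10000
f(0.5y,1y) = ((4751/5000)/(4503/5000) − 1)/(1/2) = 496/4503 ≈ 11.0149%

step 1 [0.5y] zero: DF = P = 4751/5000 ≈ 0.950200
step 2 [1y] swap r/2=71/1322: DF=(1 − 71/1322·(0.950200))/(1+71/1322) = 4503/5000 ≈ 0.900600
step 3 [1.5y] swap r/2=1191/27317: DF=(1 − 1191/27317·(0.950200+0.900600))/(1+1191/27317) = 8809/10000 ≈ 0.880900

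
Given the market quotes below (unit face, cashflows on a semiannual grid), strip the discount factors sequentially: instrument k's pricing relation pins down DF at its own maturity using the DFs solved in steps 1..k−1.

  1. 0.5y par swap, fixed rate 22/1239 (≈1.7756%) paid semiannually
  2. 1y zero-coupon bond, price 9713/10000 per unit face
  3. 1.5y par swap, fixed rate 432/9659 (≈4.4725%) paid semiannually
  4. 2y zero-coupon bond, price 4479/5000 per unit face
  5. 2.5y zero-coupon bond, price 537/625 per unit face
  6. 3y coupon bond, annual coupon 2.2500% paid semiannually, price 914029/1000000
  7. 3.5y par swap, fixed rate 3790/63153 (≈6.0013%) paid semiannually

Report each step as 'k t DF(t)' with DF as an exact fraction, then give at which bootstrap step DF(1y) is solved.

step 1 [0.5y] swap r/2=11/1239: DF=(1 − 11/1239·(0))/(1+11/1239) = 1239/1250 ≈ 0.991200
step 2 [1y] zero: DF = P = 9713/10000 ≈ 0.971300
step 3 [1.5y] swap r/2=216/9659: DF=(1 − 216/9659·(0.991200+0.971300))/(1+216/9659) = 1169/1250 ≈ 0.935200
step 4 [2y] zero: DF = P = 4479/5000 ≈ 0.895800
step 5 [2.5y] zero: DF = P = 537/625 ≈ 0.859200
step 6 [3y] bond c/2=9/800: DF=(914029/1000000 − 9/800·(0.991200+0.971300+0.935200+0.895800+0.859200))/(1+9/800) = 8521/10000 ≈ 0.852100
step 7 [3.5y] swap r/2=1895/63153: DF=(1 − 1895/63153·(0.991200+0.971300+0.935200+0.895800+0.859200+0.852100))/(1+1895/63153) = 1621/2000 ≈ 0.810500

1 1/2 1239/1250
2 1 9713/10000
3 3/2 1169/1250
4 2 4479/5000
5 5/2 537/625
6 3 8521/10000
7 7/2 1621/2000
DF(1y) is solved at step 2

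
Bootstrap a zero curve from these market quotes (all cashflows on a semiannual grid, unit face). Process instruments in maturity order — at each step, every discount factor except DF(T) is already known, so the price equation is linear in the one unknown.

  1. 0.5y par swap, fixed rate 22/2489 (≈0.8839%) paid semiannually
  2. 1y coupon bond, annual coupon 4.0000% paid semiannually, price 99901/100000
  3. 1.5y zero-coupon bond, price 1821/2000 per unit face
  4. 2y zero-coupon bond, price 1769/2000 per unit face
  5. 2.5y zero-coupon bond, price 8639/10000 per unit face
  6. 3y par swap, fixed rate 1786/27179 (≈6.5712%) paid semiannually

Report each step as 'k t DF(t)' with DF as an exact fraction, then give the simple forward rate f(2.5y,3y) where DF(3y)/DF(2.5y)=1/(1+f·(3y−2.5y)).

step 1 [0.5y] swap r/2=11/2489: DF=(1 − 11/2489·(0))/(1+11/2489) = 2489/2500 ≈ 0.995600
step 2 [1y] bond c/2=1/50: DF=(99901/100000 − 1/50·(0.995600))/(1+1/50) = 9599/10000 ≈ 0.959900
step 3 [1.5y] zero: DF = P = 1821/2000 ≈ 0.910500
step 4 [2y] zero: DF = P = 1769/2000 ≈ 0.884500
step 5 [2.5y] zero: DF = P = 8639/10000 ≈ 0.863900
step 6 [3y] swap r/2=893/27179: DF=(1 − 893/27179·(0.995600+0.959900+0.910500+0.884500+0.863900))/(1+893/27179) = 4107/5000 ≈ 0.821400

1 1/2 2489/2500
2 1 9599/10000
3 3/2 1821/2000
4 2 1769/2000
5 5/2 8639/10000
6 3 4107/5000
f(2.5y,3y) = ((8639/10000)/(4107/5000) − 1)/(1/2) = 425/4107 ≈ 10.3482%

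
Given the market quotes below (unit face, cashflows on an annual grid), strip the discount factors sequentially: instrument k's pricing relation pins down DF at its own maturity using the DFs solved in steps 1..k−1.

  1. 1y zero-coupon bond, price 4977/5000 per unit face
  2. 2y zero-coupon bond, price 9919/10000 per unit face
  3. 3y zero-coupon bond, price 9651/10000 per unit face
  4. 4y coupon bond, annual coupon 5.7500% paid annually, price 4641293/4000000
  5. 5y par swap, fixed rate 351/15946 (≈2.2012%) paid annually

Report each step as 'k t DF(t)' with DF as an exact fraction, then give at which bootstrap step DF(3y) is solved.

1 1 4977/5000
2 2 9919/10000
3 3 9651/10000
4 4 9367/10000
5 5 8947/10000
DF(3y) is solved at step 3

step 1 [1y] zero: DF = P = 4977/5000 ≈ 0.995400
step 2 [2y] zero: DF = P = 9919/10000 ≈ 0.991900
step 3 [3y] zero: DF = P = 9651/10000 ≈ 0.965100
step 4 [4y] bond c/1=23/400: DF=(4641293/4000000 − 23/400·(0.995400+0.991900+0.965100))/(1+23/400) = 9367/10000 ≈ 0.936700
step 5 [5y] swap r/1=351/15946: DF=(1 − 351/15946·(0.995400+0.991900+0.965100+0.936700))/(1+351/15946) = 8947/10000 ≈ 0.894700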